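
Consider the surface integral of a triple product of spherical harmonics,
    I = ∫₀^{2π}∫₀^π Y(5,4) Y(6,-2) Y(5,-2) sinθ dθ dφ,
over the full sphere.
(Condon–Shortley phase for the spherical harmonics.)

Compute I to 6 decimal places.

Checks pass: Σm=0; 16 even; l₃=5∈[1,11].
(2·5+1)(2·6+1)(2·5+1) = 1573
Δ: 6! 4! 6! / 17! → 1/28588560
sum: t=1:−1/345600 t=2:+1/13824 t=3:−1/5184 t=4:+1/13824 t=5:−1/345600 = -7/129600
3j²(5 6 5; 0 0 0) = Δ·Π!·Σ² = 80/7293  (sign +1)
sum: t=0:+1/207360 t=1:−1/103680 = -1/207360
3j²(5 6 5; 4 -2 -2) = Δ·Π!·Σ² = 21/2431  (sign +1)
combine: 4πI² = 1573·80/7293·21/2431 = 560/3757
take √, sign +1: I = 0.10891018

0.108910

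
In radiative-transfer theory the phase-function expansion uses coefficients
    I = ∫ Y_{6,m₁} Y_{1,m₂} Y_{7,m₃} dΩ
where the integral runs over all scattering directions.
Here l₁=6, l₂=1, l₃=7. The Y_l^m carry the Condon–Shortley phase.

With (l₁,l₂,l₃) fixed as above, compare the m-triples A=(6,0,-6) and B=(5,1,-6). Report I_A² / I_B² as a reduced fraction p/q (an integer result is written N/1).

1/6

l's match ⇒ only the (l;m) 3-j factors differ between A and B.
A: triangle coeff Δ(6,1,7) = 1/1365; Σ_t [0,0]: t=0:+1/479001600 = 1/479001600; (3j)²=1/105 [(6 1 7; 6 0 -6)], sign=-1
B: triangle coeff Δ(6,1,7) = 1/1365; Σ_t [0,0]: t=0:+1/79833600 = 1/79833600; (3j)²=2/35 [(6 1 7; 5 1 -6)], sign=-1
I_A²/I_B² = (1/105)/(2/35) = 1/6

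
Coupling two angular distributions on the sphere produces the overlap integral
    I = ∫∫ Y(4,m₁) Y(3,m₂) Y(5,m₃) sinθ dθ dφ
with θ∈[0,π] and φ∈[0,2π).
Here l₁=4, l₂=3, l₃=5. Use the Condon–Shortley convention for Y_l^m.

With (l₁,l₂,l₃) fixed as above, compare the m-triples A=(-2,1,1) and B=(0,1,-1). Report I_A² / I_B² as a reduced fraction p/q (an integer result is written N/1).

Shared (l₁,l₂,l₃)=(4,3,5): N and (l;000)² cancel in I_A²/I_B².
A: Δ = 2!·6!·4!/13! = 1/180180; Racah Σ t=0..2: t=0:+1/34560 t=1:−1/720 t=2:+1/384 = 43/34560; ⇒ 3j(4 3 5; -2 1 1)² = 1849/180180, sgn +1
B: Δ = 2!·6!·4!/13! = 1/180180; Racah Σ t=0..2: t=0:+1/2304 t=1:−1/216 t=2:+1/384 = -11/6912; ⇒ 3j(4 3 5; 0 1 -1)² = 11/1638, sgn -1
I_A²/I_B² = (1849/180180)/(11/1638) = 1849/1210

1849/1210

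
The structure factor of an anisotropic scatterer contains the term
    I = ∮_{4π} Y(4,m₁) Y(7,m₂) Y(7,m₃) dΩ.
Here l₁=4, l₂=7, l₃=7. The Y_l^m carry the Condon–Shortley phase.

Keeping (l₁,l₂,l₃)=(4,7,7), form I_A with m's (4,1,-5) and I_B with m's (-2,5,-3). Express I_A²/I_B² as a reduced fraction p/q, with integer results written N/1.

4725/3364

Shared (l₁,l₂,l₃)=(4,7,7): N and (l;000)² cancel in I_A²/I_B².
A: Δ = 4!·4!·10!/19! = 1/58198140; Racah Σ t=0..0: t=0:+1/46448640 = 1/46448640; ⇒ 3j(4 7 7; 4 1 -5)² = 75/8398, sgn +1
B: Δ = 4!·4!·10!/19! = 1/58198140; Racah Σ t=2..4: t=2:+1/348364800 t=3:−1/13063680 t=4:+1/7741440 = 29/522547200; ⇒ 3j(4 7 7; -2 5 -3)² = 1682/264537, sgn +1
I_A²/I_B² = (75/8398)/(1682/264537) = 4725/3364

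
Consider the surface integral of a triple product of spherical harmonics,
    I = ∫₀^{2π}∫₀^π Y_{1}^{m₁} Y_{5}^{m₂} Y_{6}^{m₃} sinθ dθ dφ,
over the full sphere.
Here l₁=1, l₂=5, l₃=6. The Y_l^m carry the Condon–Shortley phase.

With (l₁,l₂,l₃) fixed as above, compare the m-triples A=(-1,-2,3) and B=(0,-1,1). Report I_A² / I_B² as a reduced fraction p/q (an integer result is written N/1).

36/35

Shared (l₁,l₂,l₃)=(1,5,6): N and (l;000)² cancel in I_A²/I_B².
A: Δ = 0!·2!·10!/13! = 1/858; Racah Σ t=0..0: t=0:+1/60480 = 1/60480; ⇒ 3j(1 5 6; -1 -2 3)² = 6/143, sgn -1
B: Δ = 0!·2!·10!/13! = 1/858; Racah Σ t=0..0: t=0:+1/17280 = 1/17280; ⇒ 3j(1 5 6; 0 -1 1)² = 35/858, sgn -1
I_A²/I_B² = (6/143)/(35/858) = 36/35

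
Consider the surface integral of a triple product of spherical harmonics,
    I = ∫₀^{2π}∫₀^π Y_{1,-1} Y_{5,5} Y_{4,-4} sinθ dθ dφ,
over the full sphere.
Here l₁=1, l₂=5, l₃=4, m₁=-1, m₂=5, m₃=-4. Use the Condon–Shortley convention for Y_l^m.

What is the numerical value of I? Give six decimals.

-0.329416

Checks pass: Σm=0; 10 even; l₃=4∈[4,6].
(2·1+1)(2·5+1)(2·4+1) = 297
Δ: 2! 0! 8! / 11! → 1/495
sum: t=1:−1/576 = -1/576
3j²(1 5 4; 0 0 0) = Δ·Π!·Σ² = 5/99  (sign -1)
sum: t=2:+1/80640 = 1/80640
3j²(1 5 4; -1 5 -4) = Δ·Π!·Σ² = 1/11  (sign +1)
combine: 4πI² = 297·5/99·1/11 = 15/11
take √, sign -1: I = -0.32941575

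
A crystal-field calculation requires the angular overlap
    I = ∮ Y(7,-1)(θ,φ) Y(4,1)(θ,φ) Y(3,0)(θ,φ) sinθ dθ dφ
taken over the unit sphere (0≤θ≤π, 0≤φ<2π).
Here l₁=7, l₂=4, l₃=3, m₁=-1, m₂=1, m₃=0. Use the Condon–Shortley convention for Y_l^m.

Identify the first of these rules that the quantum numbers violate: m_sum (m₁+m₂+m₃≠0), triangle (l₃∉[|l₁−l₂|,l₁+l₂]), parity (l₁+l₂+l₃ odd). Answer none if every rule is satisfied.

Σmᵢ = 0  ✓
l₃∈[|l₁−l₂|,l₁+l₂]=[3,11], have l₃=3  ✓
Σlᵢ = 14 ⇒ even  ✓

none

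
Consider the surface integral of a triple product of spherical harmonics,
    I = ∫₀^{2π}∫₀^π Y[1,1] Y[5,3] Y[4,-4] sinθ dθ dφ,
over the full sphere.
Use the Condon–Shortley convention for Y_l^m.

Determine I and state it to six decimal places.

Rules hold: Σm=0, L=10 even, 4≤4≤6.
N = 3·11·9 = 297
Δ = 2!·0!·8!/11! = 1/495
Racah Σ t=1..1: t=1:−1/576 = -1/576
⇒ 3j(1 5 4; 0 0 0)² = 5/99, sgn -1
Racah Σ t=0..0: t=0:+1/80640 = 1/80640
⇒ 3j(1 5 4; 1 3 -4)² = 1/495, sgn +1
4πI² = N·(3j₀)²·(3jₘ)² = 1/33
I = -1·√(0.030303/4π) = -0.04910640

-0.049106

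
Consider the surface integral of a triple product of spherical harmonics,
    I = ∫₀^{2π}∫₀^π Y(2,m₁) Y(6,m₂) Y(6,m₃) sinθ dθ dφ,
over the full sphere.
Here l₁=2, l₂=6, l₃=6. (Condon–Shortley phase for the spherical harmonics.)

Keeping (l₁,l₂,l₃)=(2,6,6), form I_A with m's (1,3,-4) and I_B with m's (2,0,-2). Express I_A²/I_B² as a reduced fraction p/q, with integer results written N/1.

7/8

Shared (l₁,l₂,l₃)=(2,6,6): N and (l;000)² cancel in I_A²/I_B².
A: Δ = 2!·2!·10!/15! = 1/90090; Racah Σ t=0..1: t=0:+1/725760 t=1:−1/161280 = -1/207360; ⇒ 3j(2 6 6; 1 3 -4)² = 7/286, sgn -1
B: Δ = 2!·2!·10!/15! = 1/90090; Racah Σ t=0..0: t=0:+1/69120 = 1/69120; ⇒ 3j(2 6 6; 2 0 -2)² = 4/143, sgn +1
I_A²/I_B² = (7/286)/(4/143) = 7/8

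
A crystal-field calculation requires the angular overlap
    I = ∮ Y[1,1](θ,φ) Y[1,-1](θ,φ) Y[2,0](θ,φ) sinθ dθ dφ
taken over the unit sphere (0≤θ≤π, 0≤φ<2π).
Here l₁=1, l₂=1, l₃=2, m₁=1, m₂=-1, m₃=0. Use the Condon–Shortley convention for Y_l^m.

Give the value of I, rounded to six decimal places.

Rules hold: Σm=0, L=4 even, 0≤2≤2.
N = 3·3·5 = 45
Δ = 0!·2!·2!/5! = 1/30
Racah Σ t=0..0: t=0:+1/1 = 1/1
⇒ 3j(1 1 2; 0 0 0)² = 2/15, sgn +1
Racah Σ t=0..0: t=0:+1/4 = 1/4
⇒ 3j(1 1 2; 1 -1 0)² = 1/30, sgn +1
4πI² = N·(3j₀)²·(3jₘ)² = 1/5
I = +1·√(0.2/4π) = 0.12615663

0.126157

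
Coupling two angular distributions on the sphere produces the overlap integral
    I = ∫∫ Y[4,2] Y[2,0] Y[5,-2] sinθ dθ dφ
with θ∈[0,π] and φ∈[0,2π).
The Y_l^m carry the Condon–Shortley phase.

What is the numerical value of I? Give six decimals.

l₁+l₂+l₃=11 is odd: 3j(l;000)=0 ⇒ I=0

0.000000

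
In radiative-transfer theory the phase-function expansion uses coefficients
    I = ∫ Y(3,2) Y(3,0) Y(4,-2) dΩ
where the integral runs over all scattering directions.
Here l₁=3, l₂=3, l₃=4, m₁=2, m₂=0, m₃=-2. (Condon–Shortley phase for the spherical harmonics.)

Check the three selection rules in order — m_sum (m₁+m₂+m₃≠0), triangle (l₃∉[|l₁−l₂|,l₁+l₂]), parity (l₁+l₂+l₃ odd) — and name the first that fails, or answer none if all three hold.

azimuthal sum: 2 + 0 − 2 = 0  ✓
0 ≤ 4 ≤ 6 (triangle on l)  ✓
L = 3 + 3 + 4 = 10 (even)  ✓

none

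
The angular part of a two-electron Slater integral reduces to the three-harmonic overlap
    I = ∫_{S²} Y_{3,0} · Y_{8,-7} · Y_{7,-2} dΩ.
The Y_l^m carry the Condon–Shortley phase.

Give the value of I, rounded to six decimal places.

0.000000

Σmᵢ = -9 ≠ 0, so the φ-integral vanishes; I = 0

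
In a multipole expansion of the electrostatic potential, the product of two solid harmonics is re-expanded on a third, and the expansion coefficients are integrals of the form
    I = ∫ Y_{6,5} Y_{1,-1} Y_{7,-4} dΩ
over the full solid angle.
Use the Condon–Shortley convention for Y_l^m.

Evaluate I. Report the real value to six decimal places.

Checks pass: Σm=0; 14 even; l₃=7∈[5,7].
(2·6+1)(2·1+1)(2·7+1) = 585
Δ: 0! 12! 2! / 15! → 1/1365
sum: t=0:+1/518400 = 1/518400
3j²(6 1 7; 0 0 0) = Δ·Π!·Σ² = 7/195  (sign -1)
sum: t=0:+1/79833600 = 1/79833600
3j²(6 1 7; 5 -1 -4) = Δ·Π!·Σ² = 1/455  (sign -1)
combine: 4πI² = 585·7/195·1/455 = 3/65
take √, sign +1: I = 0.06060368

0.060604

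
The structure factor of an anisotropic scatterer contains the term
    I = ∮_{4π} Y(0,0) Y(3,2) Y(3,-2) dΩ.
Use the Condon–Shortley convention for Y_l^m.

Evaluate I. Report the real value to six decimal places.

0.282095

Checks pass: Σm=0; 6 even; l₃=3∈[3,3].
(2·0+1)(2·3+1)(2·3+1) = 49
Δ: 0! 0! 6! / 7! → 1/7
sum: t=0:+1/36 = 1/36
3j²(0 3 3; 0 0 0) = Δ·Π!·Σ² = 1/7  (sign -1)
sum: t=0:+1/120 = 1/120
3j²(0 3 3; 0 2 -2) = Δ·Π!·Σ² = 1/7  (sign -1)
combine: 4πI² = 49·1/7·1/7 = 1/1
take √, sign +1: I = 0.28209479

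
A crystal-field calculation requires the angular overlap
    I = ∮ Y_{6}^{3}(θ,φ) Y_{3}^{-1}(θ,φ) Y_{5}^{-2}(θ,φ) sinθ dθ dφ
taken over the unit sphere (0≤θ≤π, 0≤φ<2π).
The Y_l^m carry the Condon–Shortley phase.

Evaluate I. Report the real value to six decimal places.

m-sum 0 ✓  L=14 even ✓  3≤5≤9 ✓
Π(2lᵢ+1) = 13×7×11 = 1001
triangle coeff Δ(6,3,5) = 1/675675
Σ_t [1,3]: t=1:−1/8640 t=2:+1/2304 t=3:−1/8640 = 7/34560
(3j)²=7/429 [(6 3 5; 0 0 0)], sign=-1
Σ_t [0,2]: t=0:+1/34560 t=1:−1/8640 t=2:+1/40320 = -1/16128
(3j)²=18/1001 [(6 3 5; 3 -1 -2)], sign=+1
⇒ 4πI² = 42/143
I = (-1)√(42/143/(4π)) = -0.15288036

-0.152880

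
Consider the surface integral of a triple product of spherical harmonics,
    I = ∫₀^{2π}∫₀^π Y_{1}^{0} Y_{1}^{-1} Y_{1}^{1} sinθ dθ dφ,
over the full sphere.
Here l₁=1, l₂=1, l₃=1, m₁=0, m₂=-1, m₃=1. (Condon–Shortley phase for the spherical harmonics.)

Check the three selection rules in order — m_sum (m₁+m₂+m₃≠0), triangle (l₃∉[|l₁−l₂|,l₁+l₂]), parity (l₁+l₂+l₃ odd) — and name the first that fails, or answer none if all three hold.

parity

m₁+m₂+m₃ = 0 − 1 + 1 = 0  ✓
triangle: |1−1|=0 ≤ l₃=1 ≤ 1+1=2  ✓
parity: l₁+l₂+l₃ = 3 is odd  ✗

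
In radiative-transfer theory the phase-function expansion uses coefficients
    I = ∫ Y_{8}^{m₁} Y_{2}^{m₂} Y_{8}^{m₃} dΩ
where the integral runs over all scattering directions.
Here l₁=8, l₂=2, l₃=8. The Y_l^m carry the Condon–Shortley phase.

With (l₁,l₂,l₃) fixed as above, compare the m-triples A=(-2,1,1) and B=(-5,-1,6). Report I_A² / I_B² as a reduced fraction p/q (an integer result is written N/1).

15/121

l's match ⇒ only the (l;m) 3-j factors differ between A and B.
A: triangle coeff Δ(8,2,8) = 1/348840; Σ_t [1,2]: t=1:−1/87091200 t=2:+1/58060800 = 1/174182400; (3j)²=7/2584 [(8 2 8; -2 1 1)], sign=-1
B: triangle coeff Δ(8,2,8) = 1/348840; Σ_t [0,1]: t=0:+1/12454041600 t=1:−1/1916006400 = -1/2264371200; (3j)²=847/38760 [(8 2 8; -5 -1 6)], sign=-1
I_A²/I_B² = (7/2584)/(847/38760) = 15/121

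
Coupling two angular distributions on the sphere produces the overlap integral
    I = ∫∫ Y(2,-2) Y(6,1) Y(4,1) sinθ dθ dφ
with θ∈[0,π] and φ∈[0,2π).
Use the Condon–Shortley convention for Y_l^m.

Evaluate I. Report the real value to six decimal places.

-0.094091

Checks pass: Σm=0; 12 even; l₃=4∈[4,8].
(2·2+1)(2·6+1)(2·4+1) = 585
Δ: 4! 0! 8! / 13! → 1/6435
sum: t=2:+1/2304 = 1/2304
3j²(2 6 4; 0 0 0) = Δ·Π!·Σ² = 5/143  (sign +1)
sum: t=4:+1/17280 = 1/17280
3j²(2 6 4; -2 1 1) = Δ·Π!·Σ² = 7/1287  (sign -1)
combine: 4πI² = 585·5/143·7/1287 = 175/1573
take √, sign -1: I = -0.09409136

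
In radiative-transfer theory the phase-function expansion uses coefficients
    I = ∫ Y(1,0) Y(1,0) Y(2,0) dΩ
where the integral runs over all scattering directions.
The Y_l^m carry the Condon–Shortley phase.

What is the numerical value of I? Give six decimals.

0.252313

Checks pass: Σm=0; 4 even; l₃=2∈[0,2].
(2·1+1)(2·1+1)(2·2+1) = 45
Δ: 0! 2! 2! / 5! → 1/30
sum: t=0:+1/1 = 1/1
3j²(1 1 2; 0 0 0) = Δ·Π!·Σ² = 2/15  (sign +1)
(m-triple is (0,0,0) — same symbol as above.)
combine: 4πI² = 45·2/15·2/15 = 4/5
take √, sign +1: I = 0.25231325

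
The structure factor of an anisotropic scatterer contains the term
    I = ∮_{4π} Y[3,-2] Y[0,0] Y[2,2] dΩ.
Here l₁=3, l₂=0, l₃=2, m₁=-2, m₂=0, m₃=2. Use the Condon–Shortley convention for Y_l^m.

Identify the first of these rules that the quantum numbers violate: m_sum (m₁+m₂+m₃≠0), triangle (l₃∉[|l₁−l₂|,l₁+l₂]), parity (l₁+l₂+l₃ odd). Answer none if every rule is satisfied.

triangle

azimuthal sum: -2 + 0 + 2 = 0  ✓
3 ≤ 2 ≤ 3 (triangle on l)  ✗
L = 3 + 0 + 2 = 5 (odd)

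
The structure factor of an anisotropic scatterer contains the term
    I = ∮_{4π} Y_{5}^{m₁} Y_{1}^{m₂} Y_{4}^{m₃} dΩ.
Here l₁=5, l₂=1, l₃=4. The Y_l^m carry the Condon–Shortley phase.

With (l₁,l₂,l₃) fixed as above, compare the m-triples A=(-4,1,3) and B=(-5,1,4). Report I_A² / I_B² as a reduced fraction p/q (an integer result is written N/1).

4/5

Same 5,1,4: normalisation and zero-m 3j drop out of the ratio.
A: Δ: 2! 8! 0! / 11! → 1/495; sum: t=2:+1/10080 = 1/10080; 3j²(5 1 4; -4 1 3) = Δ·Π!·Σ² = 4/55  (sign -1)
B: Δ: 2! 8! 0! / 11! → 1/495; sum: t=2:+1/80640 = 1/80640; 3j²(5 1 4; -5 1 4) = Δ·Π!·Σ² = 1/11  (sign +1)
I_A²/I_B² = (4/55)/(1/11) = 4/5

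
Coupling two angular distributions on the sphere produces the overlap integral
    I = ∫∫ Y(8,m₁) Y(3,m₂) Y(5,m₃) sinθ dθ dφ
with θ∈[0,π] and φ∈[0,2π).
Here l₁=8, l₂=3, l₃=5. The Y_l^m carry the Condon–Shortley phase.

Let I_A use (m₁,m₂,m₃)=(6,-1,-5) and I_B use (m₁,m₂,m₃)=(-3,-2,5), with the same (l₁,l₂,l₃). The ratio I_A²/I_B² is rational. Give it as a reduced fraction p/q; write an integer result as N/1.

91/1

Same 8,3,5: normalisation and zero-m 3j drop out of the ratio.
A: Δ: 6! 10! 0! / 17! → 1/136136; sum: t=2:+1/174182400 = 1/174182400; 3j²(8 3 5; 6 -1 -5) = Δ·Π!·Σ² = 1/136  (sign +1)
B: Δ: 6! 10! 0! / 17! → 1/136136; sum: t=1:−1/435456000 = -1/435456000; 3j²(8 3 5; -3 -2 5) = Δ·Π!·Σ² = 1/12376  (sign -1)
I_A²/I_B² = (1/136)/(1/12376) = 91/1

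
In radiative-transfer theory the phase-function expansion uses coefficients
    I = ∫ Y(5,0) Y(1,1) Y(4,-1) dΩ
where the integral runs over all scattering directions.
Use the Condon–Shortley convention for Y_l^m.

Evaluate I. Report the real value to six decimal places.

0.155288

Checks pass: Σm=0; 10 even; l₃=4∈[4,6].
(2·5+1)(2·1+1)(2·4+1) = 297
Δ: 2! 8! 0! / 11! → 1/495
sum: t=1:−1/576 = -1/576
3j²(5 1 4; 0 0 0) = Δ·Π!·Σ² = 5/99  (sign -1)
sum: t=2:+1/1440 = 1/1440
3j²(5 1 4; 0 1 -1) = Δ·Π!·Σ² = 2/99  (sign -1)
combine: 4πI² = 297·5/99·2/99 = 10/33
take √, sign +1: I = 0.15528807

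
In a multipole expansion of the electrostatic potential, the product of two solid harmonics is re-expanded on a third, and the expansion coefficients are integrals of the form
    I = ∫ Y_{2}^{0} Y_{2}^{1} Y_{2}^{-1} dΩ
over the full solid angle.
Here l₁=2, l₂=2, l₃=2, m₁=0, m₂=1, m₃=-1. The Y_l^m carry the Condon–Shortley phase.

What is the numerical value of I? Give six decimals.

Checks pass: Σm=0; 6 even; l₃=2∈[0,4].
(2·2+1)(2·2+1)(2·2+1) = 125
Δ: 2! 2! 2! / 7! → 1/630
sum: t=0:+1/8 t=1:−1/1 t=2:+1/8 = -3/4
3j²(2 2 2; 0 0 0) = Δ·Π!·Σ² = 2/35  (sign -1)
sum: t=1:−1/2 t=2:+1/4 = -1/4
3j²(2 2 2; 0 1 -1) = Δ·Π!·Σ² = 1/70  (sign +1)
combine: 4πI² = 125·2/35·1/70 = 5/49
take √, sign -1: I = -0.09011188

-0.090112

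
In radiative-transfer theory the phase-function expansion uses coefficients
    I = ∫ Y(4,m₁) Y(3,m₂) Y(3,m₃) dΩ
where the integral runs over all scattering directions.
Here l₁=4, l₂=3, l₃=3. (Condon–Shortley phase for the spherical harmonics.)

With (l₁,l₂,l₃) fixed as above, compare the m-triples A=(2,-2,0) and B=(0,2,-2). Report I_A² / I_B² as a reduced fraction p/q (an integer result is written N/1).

3/49

Same 4,3,3: normalisation and zero-m 3j drop out of the ratio.
A: Δ: 4! 4! 2! / 11! → 1/34650; sum: t=0:+1/96 t=1:−1/72 = -1/288; 3j²(4 3 3; 2 -2 0) = Δ·Π!·Σ² = 1/462  (sign +1)
B: Δ: 4! 4! 2! / 11! → 1/34650; sum: t=3:−1/72 t=4:+1/576 = -7/576; 3j²(4 3 3; 0 2 -2) = Δ·Π!·Σ² = 7/198  (sign +1)
I_A²/I_B² = (1/462)/(7/198) = 3/49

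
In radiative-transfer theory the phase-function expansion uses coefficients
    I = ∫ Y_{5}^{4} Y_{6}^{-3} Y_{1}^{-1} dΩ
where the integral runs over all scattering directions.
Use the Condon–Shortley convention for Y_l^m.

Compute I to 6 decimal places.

-0.070770

m-sum 0 ✓  L=12 even ✓  1≤1≤11 ✓
Π(2lᵢ+1) = 11×13×3 = 429
triangle coeff Δ(5,6,1) = 1/858
Σ_t [5,5]: t=5:−1/14400 = -1/14400
(3j)²=6/143 [(5 6 1; 0 0 0)], sign=+1
Σ_t [1,1]: t=1:−1/725760 = -1/725760
(3j)²=1/286 [(5 6 1; 4 -3 -1)], sign=-1
⇒ 4πI² = 9/143
I = (-1)√(9/143/(4π)) = -0.07076985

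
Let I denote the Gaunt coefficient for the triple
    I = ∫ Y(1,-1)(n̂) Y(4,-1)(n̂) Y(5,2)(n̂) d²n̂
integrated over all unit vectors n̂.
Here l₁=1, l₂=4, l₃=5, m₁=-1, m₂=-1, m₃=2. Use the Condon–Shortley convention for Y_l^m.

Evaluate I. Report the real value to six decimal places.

Rules hold: Σm=0, L=10 even, 3≤5≤5.
N = 3·9·11 = 297
Δ = 0!·2!·8!/11! = 1/495
Racah Σ t=0..0: t=0:+1/576 = 1/576
⇒ 3j(1 4 5; 0 0 0)² = 5/99, sgn -1
Racah Σ t=0..0: t=0:+1/1440 = 1/1440
⇒ 3j(1 4 5; -1 -1 2)² = 7/165, sgn -1
4πI² = N·(3j₀)²·(3jₘ)² = 7/11
I = +1·√(0.636364/4π) = 0.22503380

0.225034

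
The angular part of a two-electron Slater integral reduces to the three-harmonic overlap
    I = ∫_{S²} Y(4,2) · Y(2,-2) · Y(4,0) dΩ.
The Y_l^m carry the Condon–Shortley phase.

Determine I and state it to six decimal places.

-0.190365

Checks pass: Σm=0; 10 even; l₃=4∈[2,6].
(2·4+1)(2·2+1)(2·4+1) = 405
Δ: 2! 6! 2! / 11! → 1/13860
sum: t=0:+1/192 t=1:−1/36 t=2:+1/192 = -5/288
3j²(4 2 4; 0 0 0) = Δ·Π!·Σ² = 20/693  (sign -1)
sum: t=0:+1/192 = 1/192
3j²(4 2 4; 2 -2 0) = Δ·Π!·Σ² = 3/77  (sign +1)
combine: 4πI² = 405·20/693·3/77 = 2700/5929
take √, sign -1: I = -0.19036462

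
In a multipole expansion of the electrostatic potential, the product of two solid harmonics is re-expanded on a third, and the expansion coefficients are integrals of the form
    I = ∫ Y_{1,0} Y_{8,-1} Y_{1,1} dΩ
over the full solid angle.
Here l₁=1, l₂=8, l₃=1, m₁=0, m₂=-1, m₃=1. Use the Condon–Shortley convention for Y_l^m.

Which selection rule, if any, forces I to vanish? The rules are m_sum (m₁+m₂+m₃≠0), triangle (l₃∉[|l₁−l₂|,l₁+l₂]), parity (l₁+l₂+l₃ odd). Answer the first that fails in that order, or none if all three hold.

triangle

Σmᵢ = 0  ✓
l₃∈[|l₁−l₂|,l₁+l₂]=[7,9], have l₃=1  ✗
Σlᵢ = 10 ⇒ even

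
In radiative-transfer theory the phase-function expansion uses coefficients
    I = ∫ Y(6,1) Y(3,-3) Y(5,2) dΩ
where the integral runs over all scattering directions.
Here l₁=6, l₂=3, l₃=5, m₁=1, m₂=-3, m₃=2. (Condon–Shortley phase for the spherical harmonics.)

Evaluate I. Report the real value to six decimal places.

Checks pass: Σm=0; 14 even; l₃=5∈[3,9].
(2·6+1)(2·3+1)(2·5+1) = 1001
Δ: 4! 8! 2! / 15! → 1/675675
sum: t=1:−1/8640 t=2:+1/2304 t=3:−1/8640 = 7/34560
3j²(6 3 5; 0 0 0) = Δ·Π!·Σ² = 7/429  (sign -1)
sum: t=0:+1/34560 = 1/34560
3j²(6 3 5; 1 -3 2) = Δ·Π!·Σ² = 7/429  (sign -1)
combine: 4πI² = 1001·7/429·7/429 = 343/1287
take √, sign +1: I = 0.14563067

0.145631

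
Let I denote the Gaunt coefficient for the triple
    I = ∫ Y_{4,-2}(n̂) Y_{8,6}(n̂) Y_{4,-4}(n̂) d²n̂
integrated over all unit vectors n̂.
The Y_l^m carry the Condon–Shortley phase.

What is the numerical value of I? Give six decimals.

Rules hold: Σm=0, L=16 even, 4≤4≤12.
N = 9·17·9 = 1377
Δ = 8!·0!·8!/17! = 1/218790
Racah Σ t=4..4: t=4:+1/331776 = 1/331776
⇒ 3j(4 8 4; 0 0 0)² = 490/21879, sgn +1
Racah Σ t=6..6: t=6:+1/58060800 = 1/58060800
⇒ 3j(4 8 4; -2 6 -4)² = 7/510, sgn +1
4πI² = N·(3j₀)²·(3jₘ)² = 1029/2431
I = +1·√(0.423283/4π) = 0.18353136

0.183531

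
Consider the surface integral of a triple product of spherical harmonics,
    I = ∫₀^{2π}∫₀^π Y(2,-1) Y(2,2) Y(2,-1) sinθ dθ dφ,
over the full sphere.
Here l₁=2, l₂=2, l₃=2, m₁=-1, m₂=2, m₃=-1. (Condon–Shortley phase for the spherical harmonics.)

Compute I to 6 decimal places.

0.220728

m-sum 0 ✓  L=6 even ✓  0≤2≤4 ✓
Π(2lᵢ+1) = 5×5×5 = 125
triangle coeff Δ(2,2,2) = 1/630
Σ_t [0,2]: t=0:+1/8 t=1:−1/1 t=2:+1/8 = -3/4
(3j)²=2/35 [(2 2 2; 0 0 0)], sign=-1
Σ_t [2,2]: t=2:+1/4 = 1/4
(3j)²=3/35 [(2 2 2; -1 2 -1)], sign=-1
⇒ 4πI² = 30/49
I = (+1)√(30/49/(4π)) = 0.22072812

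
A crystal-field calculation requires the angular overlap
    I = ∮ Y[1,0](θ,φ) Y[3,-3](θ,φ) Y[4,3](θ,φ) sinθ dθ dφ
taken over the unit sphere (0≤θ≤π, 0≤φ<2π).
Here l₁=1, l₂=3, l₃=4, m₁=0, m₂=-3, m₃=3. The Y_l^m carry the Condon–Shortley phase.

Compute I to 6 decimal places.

-0.162868

m-sum 0 ✓  L=8 even ✓  2≤4≤4 ✓
Π(2lᵢ+1) = 3×7×9 = 189
triangle coeff Δ(1,3,4) = 1/252
Σ_t [0,0]: t=0:+1/36 = 1/36
(3j)²=4/63 [(1 3 4; 0 0 0)], sign=+1
Σ_t [0,0]: t=0:+1/720 = 1/720
(3j)²=1/36 [(1 3 4; 0 -3 3)], sign=-1
⇒ 4πI² = 1/3
I = (-1)√(1/3/(4π)) = -0.16286750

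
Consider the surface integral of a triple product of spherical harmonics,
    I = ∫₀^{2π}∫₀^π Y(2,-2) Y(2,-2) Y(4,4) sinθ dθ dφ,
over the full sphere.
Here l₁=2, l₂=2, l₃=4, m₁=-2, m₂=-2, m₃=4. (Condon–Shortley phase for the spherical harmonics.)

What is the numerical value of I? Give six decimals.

m-sum 0 ✓  L=8 even ✓  0≤4≤4 ✓
Π(2lᵢ+1) = 5×5×9 = 225
triangle coeff Δ(2,2,4) = 1/630
Σ_t [0,0]: t=0:+1/16 = 1/16
(3j)²=2/35 [(2 2 4; 0 0 0)], sign=+1
Σ_t [0,0]: t=0:+1/576 = 1/576
(3j)²=1/9 [(2 2 4; -2 -2 4)], sign=+1
⇒ 4πI² = 10/7
I = (+1)√(10/7/(4π)) = 0.33716777

0.337168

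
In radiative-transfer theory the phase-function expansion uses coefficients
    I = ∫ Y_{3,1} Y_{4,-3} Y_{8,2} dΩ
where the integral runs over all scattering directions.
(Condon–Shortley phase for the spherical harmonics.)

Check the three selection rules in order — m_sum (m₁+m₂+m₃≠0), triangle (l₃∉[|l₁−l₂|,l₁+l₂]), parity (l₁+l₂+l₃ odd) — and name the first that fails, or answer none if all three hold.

m₁+m₂+m₃ = 1 − 3 + 2 = 0  ✓
triangle: |3−4|=1 ≤ l₃=8 ≤ 3+4=7  ✗
parity: l₁+l₂+l₃ = 15 is odd

triangle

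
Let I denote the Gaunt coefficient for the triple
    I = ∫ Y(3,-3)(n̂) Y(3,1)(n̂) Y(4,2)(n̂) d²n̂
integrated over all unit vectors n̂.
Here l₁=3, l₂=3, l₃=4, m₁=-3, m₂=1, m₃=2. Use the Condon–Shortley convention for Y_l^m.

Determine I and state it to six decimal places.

-0.188451

Rules hold: Σm=0, L=10 even, 0≤4≤6.
N = 7·7·9 = 441
Δ = 2!·4!·4!/11! = 1/34650
Racah Σ t=0..2: t=0:+1/72 t=1:−1/16 t=2:+1/72 = -5/144
⇒ 3j(3 3 4; 0 0 0)² = 2/77, sgn -1
Racah Σ t=2..2: t=2:+1/192 = 1/192
⇒ 3j(3 3 4; -3 1 2)² = 3/77, sgn +1
4πI² = N·(3j₀)²·(3jₘ)² = 54/121
I = -1·√(0.446281/4π) = -0.18845135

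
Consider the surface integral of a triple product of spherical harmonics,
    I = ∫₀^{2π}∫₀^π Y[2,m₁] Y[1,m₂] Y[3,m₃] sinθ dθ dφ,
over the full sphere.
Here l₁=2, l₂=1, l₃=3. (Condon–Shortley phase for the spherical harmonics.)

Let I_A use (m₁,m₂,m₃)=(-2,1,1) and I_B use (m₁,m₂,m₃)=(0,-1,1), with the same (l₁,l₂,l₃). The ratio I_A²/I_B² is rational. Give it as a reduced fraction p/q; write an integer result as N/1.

1/6

l's match ⇒ only the (l;m) 3-j factors differ between A and B.
A: triangle coeff Δ(2,1,3) = 1/105; Σ_t [0,0]: t=0:+1/48 = 1/48; (3j)²=1/105 [(2 1 3; -2 1 1)], sign=+1
B: triangle coeff Δ(2,1,3) = 1/105; Σ_t [0,0]: t=0:+1/8 = 1/8; (3j)²=2/35 [(2 1 3; 0 -1 1)], sign=+1
I_A²/I_B² = (1/105)/(2/35) = 1/6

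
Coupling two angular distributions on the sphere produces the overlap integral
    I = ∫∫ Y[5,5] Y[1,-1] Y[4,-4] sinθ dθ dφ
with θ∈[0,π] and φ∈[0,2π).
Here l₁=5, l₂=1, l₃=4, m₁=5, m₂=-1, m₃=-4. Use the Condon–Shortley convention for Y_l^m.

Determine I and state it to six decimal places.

Rules hold: Σm=0, L=10 even, 4≤4≤6.
N = 11·3·9 = 297
Δ = 2!·8!·0!/11! = 1/495
Racah Σ t=1..1: t=1:−1/576 = -1/576
⇒ 3j(5 1 4; 0 0 0)² = 5/99, sgn -1
Racah Σ t=0..0: t=0:+1/80640 = 1/80640
⇒ 3j(5 1 4; 5 -1 -4)² = 1/11, sgn +1
4πI² = N·(3j₀)²·(3jₘ)² = 15/11
I = -1·√(1.36364/4π) = -0.32941575

-0.329416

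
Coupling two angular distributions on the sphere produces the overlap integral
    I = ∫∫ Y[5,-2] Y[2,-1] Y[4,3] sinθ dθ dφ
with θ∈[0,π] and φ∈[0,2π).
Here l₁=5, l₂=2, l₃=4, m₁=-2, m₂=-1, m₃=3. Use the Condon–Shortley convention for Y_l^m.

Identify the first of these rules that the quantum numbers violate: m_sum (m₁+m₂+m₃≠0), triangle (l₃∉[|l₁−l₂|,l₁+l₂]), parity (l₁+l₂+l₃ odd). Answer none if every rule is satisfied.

parity

m₁+m₂+m₃ = -2 − 1 + 3 = 0  ✓
triangle: |5−2|=3 ≤ l₃=4 ≤ 5+2=7  ✓
parity: l₁+l₂+l₃ = 11 is odd  ✗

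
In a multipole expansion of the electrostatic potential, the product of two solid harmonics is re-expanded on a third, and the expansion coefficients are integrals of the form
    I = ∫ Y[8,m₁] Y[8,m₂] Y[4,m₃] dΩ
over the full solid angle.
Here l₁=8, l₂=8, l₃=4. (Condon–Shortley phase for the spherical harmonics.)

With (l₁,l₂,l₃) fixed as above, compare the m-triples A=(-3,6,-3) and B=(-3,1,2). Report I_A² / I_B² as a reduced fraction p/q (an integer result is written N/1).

351/77

l's match ⇒ only the (l;m) 3-j factors differ between A and B.
A: triangle coeff Δ(8,8,4) = 1/185175900; Σ_t [10,11]: t=10:+1/1045094400 t=11:−1/5748019200 = 1/1277337600; (3j)²=9/646 [(8 8 4; -3 6 -3)], sign=-1
B: triangle coeff Δ(8,8,4) = 1/185175900; Σ_t [7,9]: t=7:−1/58060800 t=8:+1/34836480 t=9:−1/209018880 = 1/149299200; (3j)²=77/25194 [(8 8 4; -3 1 2)], sign=+1
I_A²/I_B² = (9/646)/(77/25194) = 351/77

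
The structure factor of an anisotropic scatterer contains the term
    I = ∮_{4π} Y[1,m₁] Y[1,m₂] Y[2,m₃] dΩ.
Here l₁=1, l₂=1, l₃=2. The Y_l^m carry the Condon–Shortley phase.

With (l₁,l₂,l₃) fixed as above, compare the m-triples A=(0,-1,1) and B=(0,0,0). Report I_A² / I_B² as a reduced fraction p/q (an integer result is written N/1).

l's match ⇒ only the (l;m) 3-j factors differ between A and B.
A: triangle coeff Δ(1,1,2) = 1/30; Σ_t [0,0]: t=0:+1/2 = 1/2; (3j)²=1/10 [(1 1 2; 0 -1 1)], sign=-1
B: triangle coeff Δ(1,1,2) = 1/30; Σ_t [0,0]: t=0:+1/1 = 1/1; (3j)²=2/15 [(1 1 2; 0 0 0)], sign=+1
I_A²/I_B² = (1/10)/(2/15) = 3/4

3/4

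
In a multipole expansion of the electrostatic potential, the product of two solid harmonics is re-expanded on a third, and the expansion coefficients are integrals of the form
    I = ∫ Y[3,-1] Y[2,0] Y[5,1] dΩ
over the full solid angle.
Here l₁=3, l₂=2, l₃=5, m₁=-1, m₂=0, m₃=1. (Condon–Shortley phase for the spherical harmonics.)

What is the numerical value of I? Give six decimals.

-0.227318

Checks pass: Σm=0; 10 even; l₃=5∈[1,5].
(2·3+1)(2·2+1)(2·5+1) = 385
Δ: 0! 6! 4! / 11! → 1/2310
sum: t=0:+1/144 = 1/144
3j²(3 2 5; 0 0 0) = Δ·Π!·Σ² = 10/231  (sign -1)
sum: t=0:+1/192 = 1/192
3j²(3 2 5; -1 0 1) = Δ·Π!·Σ² = 3/77  (sign +1)
combine: 4πI² = 385·10/231·3/77 = 50/77
take √, sign -1: I = -0.22731846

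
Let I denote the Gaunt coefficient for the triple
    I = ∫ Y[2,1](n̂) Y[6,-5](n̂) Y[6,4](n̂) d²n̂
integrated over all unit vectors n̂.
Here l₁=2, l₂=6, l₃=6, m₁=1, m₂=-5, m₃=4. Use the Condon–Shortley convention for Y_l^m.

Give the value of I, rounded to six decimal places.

-0.197649

Rules hold: Σm=0, L=14 even, 4≤6≤8.
N = 5·13·13 = 845
Δ = 2!·2!·10!/15! = 1/90090
Racah Σ t=0..2: t=0:+1/69120 t=1:−1/14400 t=2:+1/69120 = -7/172800
⇒ 3j(2 6 6; 0 0 0)² = 14/715, sgn -1
Racah Σ t=0..1: t=0:+1/725760 t=1:−1/7257600 = 1/806400
⇒ 3j(2 6 6; 1 -5 4)² = 27/910, sgn +1
4πI² = N·(3j₀)²·(3jₘ)² = 27/55
I = -1·√(0.490909/4π) = -0.19764945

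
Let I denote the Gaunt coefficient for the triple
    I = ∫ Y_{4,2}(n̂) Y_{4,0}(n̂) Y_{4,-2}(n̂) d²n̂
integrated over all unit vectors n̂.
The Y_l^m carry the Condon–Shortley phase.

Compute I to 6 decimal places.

-0.083698

Checks pass: Σm=0; 12 even; l₃=4∈[0,8].
(2·4+1)(2·4+1)(2·4+1) = 729
Δ: 4! 4! 4! / 13! → 1/450450
sum: t=0:+1/13824 t=1:−1/216 t=2:+1/64 t=3:−1/216 t=4:+1/13824 = 5/768
3j²(4 4 4; 0 0 0) = Δ·Π!·Σ² = 18/1001  (sign +1)
sum: t=0:+1/2304 t=1:−1/216 t=2:+1/384 = -11/6912
3j²(4 4 4; 2 0 -2) = Δ·Π!·Σ² = 11/1638  (sign -1)
combine: 4πI² = 729·18/1001·11/1638 = 729/8281
take √, sign -1: I = -0.08369845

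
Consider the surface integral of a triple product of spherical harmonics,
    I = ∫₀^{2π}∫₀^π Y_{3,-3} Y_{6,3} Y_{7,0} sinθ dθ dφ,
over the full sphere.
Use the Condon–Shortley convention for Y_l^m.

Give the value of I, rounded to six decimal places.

Checks pass: Σm=0; 16 even; l₃=7∈[3,9].
(2·3+1)(2·6+1)(2·7+1) = 1365
Δ: 2! 4! 10! / 17! → 1/2042040
sum: t=0:+1/207360 t=1:−1/57600 t=2:+1/207360 = -1/129600
3j²(3 6 7; 0 0 0) = Δ·Π!·Σ² = 168/12155  (sign +1)
sum: t=2:+1/1451520 = 1/1451520
3j²(3 6 7; -3 3 0) = Δ·Π!·Σ² = 45/4862  (sign -1)
combine: 4πI² = 1365·168/12155·45/4862 = 79380/454597
take √, sign -1: I = -0.11787924

-0.117879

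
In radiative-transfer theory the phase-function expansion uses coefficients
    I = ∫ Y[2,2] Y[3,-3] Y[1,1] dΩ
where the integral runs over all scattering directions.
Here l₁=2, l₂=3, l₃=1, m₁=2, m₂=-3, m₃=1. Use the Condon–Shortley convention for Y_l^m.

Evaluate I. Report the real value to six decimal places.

m-sum 0 ✓  L=6 even ✓  1≤1≤5 ✓
Π(2lᵢ+1) = 5×7×3 = 105
triangle coeff Δ(2,3,1) = 1/105
Σ_t [2,2]: t=2:+1/4 = 1/4
(3j)²=3/35 [(2 3 1; 0 0 0)], sign=-1
Σ_t [0,0]: t=0:+1/48 = 1/48
(3j)²=1/7 [(2 3 1; 2 -3 1)], sign=+1
⇒ 4πI² = 9/7
I = (-1)√(9/7/(4π)) = -0.31986543

-0.319865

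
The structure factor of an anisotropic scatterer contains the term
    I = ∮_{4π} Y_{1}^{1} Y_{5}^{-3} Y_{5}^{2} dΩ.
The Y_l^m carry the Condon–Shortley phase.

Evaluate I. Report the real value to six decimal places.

l₁+l₂+l₃=11 is odd: 3j(l;000)=0 ⇒ I=0

0.000000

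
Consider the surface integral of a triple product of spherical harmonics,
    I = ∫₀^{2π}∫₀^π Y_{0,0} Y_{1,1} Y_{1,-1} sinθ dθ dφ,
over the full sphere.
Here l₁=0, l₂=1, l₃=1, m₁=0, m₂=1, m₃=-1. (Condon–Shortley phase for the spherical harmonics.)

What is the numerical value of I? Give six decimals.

-0.282095

Rules hold: Σm=0, L=2 even, 1≤1≤1.
N = 1·3·3 = 9
Δ = 0!·0!·2!/3! = 1/3
Racah Σ t=0..0: t=0:+1/1 = 1/1
⇒ 3j(0 1 1; 0 0 0)² = 1/3, sgn -1
Racah Σ t=0..0: t=0:+1/2 = 1/2
⇒ 3j(0 1 1; 0 1 -1)² = 1/3, sgn +1
4πI² = N·(3j₀)²·(3jₘ)² = 1/1
I = -1·√(1/4π) = -0.28209479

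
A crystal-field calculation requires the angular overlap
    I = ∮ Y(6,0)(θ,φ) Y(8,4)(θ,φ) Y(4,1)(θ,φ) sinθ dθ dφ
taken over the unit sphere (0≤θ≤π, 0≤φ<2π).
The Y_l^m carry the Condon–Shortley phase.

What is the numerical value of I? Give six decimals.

0 + 4 + 1 = 5 ≠ 0: azimuthal integral kills it; I = 0

0.000000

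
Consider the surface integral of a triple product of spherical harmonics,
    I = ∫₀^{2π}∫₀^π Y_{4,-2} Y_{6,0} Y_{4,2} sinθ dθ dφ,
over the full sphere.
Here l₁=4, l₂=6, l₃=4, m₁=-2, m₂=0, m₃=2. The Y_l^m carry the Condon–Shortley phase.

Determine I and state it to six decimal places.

-0.156478

Checks pass: Σm=0; 14 even; l₃=4∈[2,10].
(2·4+1)(2·6+1)(2·4+1) = 1053
Δ: 6! 2! 6! / 15! → 1/1261260
sum: t=2:+1/4608 t=3:−1/1296 t=4:+1/4608 = -7/20736
3j²(4 6 4; 0 0 0) = Δ·Π!·Σ² = 20/1287  (sign -1)
sum: t=4:+1/4608 t=5:−1/14400 t=6:+1/1036800 = 77/518400
3j²(4 6 4; -2 0 2) = Δ·Π!·Σ² = 11/585  (sign +1)
combine: 4πI² = 1053·20/1287·11/585 = 4/13
take √, sign -1: I = -0.15647804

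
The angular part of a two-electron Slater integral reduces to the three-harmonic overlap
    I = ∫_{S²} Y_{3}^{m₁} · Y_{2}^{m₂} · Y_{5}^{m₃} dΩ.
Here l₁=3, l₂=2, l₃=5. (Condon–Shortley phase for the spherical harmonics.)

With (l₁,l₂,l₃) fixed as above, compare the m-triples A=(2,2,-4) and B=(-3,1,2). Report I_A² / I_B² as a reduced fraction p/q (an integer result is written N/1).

18/1

Same 3,2,5: normalisation and zero-m 3j drop out of the ratio.
A: Δ: 0! 6! 4! / 11! → 1/2310; sum: t=0:+1/2880 = 1/2880; 3j²(3 2 5; 2 2 -4) = Δ·Π!·Σ² = 3/55  (sign -1)
B: Δ: 0! 6! 4! / 11! → 1/2310; sum: t=0:+1/4320 = 1/4320; 3j²(3 2 5; -3 1 2) = Δ·Π!·Σ² = 1/330  (sign -1)
I_A²/I_B² = (3/55)/(1/330) = 18/1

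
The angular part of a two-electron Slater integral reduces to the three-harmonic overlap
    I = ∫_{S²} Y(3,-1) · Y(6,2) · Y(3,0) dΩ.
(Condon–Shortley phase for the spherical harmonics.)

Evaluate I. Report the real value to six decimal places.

-1 + 2 + 0 = 1 ≠ 0: azimuthal integral kills it; I = 0

0.000000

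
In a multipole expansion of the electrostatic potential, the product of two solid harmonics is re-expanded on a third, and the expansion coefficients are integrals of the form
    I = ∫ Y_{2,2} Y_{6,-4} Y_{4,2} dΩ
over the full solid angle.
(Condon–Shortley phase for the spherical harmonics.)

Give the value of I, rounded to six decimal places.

m-sum 0 ✓  L=12 even ✓  4≤4≤8 ✓
Π(2lᵢ+1) = 5×13×9 = 585
triangle coeff Δ(2,6,4) = 1/6435
Σ_t [2,2]: t=2:+1/2304 = 1/2304
(3j)²=5/143 [(2 6 4; 0 0 0)], sign=+1
Σ_t [0,0]: t=0:+1/34560 = 1/34560
(3j)²=14/429 [(2 6 4; 2 -4 2)], sign=+1
⇒ 4πI² = 1050/1573
I = (+1)√(1050/1573/(4π)) = 0.23047581

0.230476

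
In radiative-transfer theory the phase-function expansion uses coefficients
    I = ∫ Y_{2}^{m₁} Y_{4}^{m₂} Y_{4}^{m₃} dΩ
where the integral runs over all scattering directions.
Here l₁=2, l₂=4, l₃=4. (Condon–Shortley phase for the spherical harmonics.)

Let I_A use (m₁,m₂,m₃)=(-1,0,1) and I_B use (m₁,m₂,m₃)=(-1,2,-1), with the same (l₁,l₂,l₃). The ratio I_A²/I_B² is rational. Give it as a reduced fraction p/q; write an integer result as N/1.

10/81

Shared (l₁,l₂,l₃)=(2,4,4): N and (l;000)² cancel in I_A²/I_B².
A: Δ = 2!·2!·6!/11! = 1/13860; Racah Σ t=1..2: t=1:−1/72 t=2:+1/96 = -1/288; ⇒ 3j(2 4 4; -1 0 1)² = 1/462, sgn +1
B: Δ = 2!·2!·6!/11! = 1/13860; Racah Σ t=1..2: t=1:−1/240 t=2:+1/96 = 1/160; ⇒ 3j(2 4 4; -1 2 -1)² = 27/1540, sgn -1
I_A²/I_B² = (1/462)/(27/1540) = 10/81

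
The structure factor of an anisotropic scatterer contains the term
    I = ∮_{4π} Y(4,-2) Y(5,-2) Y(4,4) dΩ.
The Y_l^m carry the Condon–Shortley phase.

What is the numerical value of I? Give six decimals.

0.000000

Σlᵢ=13 odd — θ-integrand is odd under cosθ→−cosθ; I=0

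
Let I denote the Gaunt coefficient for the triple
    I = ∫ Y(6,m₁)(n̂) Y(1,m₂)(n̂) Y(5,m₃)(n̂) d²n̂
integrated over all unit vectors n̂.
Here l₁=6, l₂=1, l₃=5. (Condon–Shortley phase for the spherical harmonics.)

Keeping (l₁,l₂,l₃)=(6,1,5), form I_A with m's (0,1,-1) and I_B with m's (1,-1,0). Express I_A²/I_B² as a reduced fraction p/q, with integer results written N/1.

5/7

l's match ⇒ only the (l;m) 3-j factors differ between A and B.
A: triangle coeff Δ(6,1,5) = 1/858; Σ_t [2,2]: t=2:+1/34560 = 1/34560; (3j)²=5/286 [(6 1 5; 0 1 -1)], sign=+1
B: triangle coeff Δ(6,1,5) = 1/858; Σ_t [0,0]: t=0:+1/28800 = 1/28800; (3j)²=7/286 [(6 1 5; 1 -1 0)], sign=-1
I_A²/I_B² = (5/286)/(7/286) = 5/7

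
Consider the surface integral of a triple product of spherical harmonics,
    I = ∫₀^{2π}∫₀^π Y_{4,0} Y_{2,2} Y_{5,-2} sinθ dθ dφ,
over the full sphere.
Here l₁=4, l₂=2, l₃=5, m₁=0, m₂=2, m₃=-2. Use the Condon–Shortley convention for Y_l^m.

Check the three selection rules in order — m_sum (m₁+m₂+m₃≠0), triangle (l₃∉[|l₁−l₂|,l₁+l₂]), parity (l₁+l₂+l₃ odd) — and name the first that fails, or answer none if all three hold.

m₁+m₂+m₃ = 0 + 2 − 2 = 0  ✓
triangle: |4−2|=2 ≤ l₃=5 ≤ 4+2=6  ✓
parity: l₁+l₂+l₃ = 11 is odd  ✗

parity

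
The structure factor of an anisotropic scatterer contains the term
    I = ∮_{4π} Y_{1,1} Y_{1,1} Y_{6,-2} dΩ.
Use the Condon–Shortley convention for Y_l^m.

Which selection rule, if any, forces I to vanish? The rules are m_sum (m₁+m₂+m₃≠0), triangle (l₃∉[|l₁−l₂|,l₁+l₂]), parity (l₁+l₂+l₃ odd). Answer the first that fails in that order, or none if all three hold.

triangle

Σmᵢ = 0  ✓
l₃∈[|l₁−l₂|,l₁+l₂]=[0,2], have l₃=6  ✗
Σlᵢ = 8 ⇒ even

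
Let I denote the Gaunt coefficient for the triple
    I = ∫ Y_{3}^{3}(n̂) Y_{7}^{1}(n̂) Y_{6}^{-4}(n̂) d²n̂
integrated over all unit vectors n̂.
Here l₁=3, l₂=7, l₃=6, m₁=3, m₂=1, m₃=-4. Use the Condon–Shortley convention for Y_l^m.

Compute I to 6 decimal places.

Rules hold: Σm=0, L=16 even, 4≤6≤10.
N = 7·15·13 = 1365
Δ = 4!·2!·10!/17! = 1/2042040
Racah Σ t=1..3: t=1:−1/207360 t=2:+1/57600 t=3:−1/207360 = 1/129600
⇒ 3j(3 7 6; 0 0 0)² = 168/12155, sgn +1
Racah Σ t=0..0: t=0:+1/3870720 = 1/3870720
⇒ 3j(3 7 6; 3 1 -4)² = 675/136136, sgn +1
4πI² = N·(3j₀)²·(3jₘ)² = 42525/454597
I = +1·√(0.0935444/4π) = 0.08627877

0.086279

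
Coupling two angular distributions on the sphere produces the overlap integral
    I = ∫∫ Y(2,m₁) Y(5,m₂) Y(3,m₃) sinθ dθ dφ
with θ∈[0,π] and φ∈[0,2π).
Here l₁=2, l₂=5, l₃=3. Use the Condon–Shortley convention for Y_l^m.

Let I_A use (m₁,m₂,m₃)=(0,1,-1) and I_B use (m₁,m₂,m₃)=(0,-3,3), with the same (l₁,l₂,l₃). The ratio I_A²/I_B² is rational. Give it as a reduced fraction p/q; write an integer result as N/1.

Shared (l₁,l₂,l₃)=(2,5,3): N and (l;000)² cancel in I_A²/I_B².
A: Δ = 4!·0!·6!/11! = 1/2310; Racah Σ t=2..2: t=2:+1/192 = 1/192; ⇒ 3j(2 5 3; 0 1 -1)² = 3/77, sgn +1
B: Δ = 4!·0!·6!/11! = 1/2310; Racah Σ t=2..2: t=2:+1/2880 = 1/2880; ⇒ 3j(2 5 3; 0 -3 3)² = 2/165, sgn +1
I_A²/I_B² = (3/77)/(2/165) = 45/14

45/14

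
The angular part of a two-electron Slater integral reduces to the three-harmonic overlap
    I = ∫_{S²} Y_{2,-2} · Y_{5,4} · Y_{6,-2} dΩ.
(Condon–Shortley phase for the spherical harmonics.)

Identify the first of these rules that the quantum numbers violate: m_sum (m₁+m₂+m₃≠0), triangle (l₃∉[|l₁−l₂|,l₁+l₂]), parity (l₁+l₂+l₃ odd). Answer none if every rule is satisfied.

parity

azimuthal sum: -2 + 4 − 2 = 0  ✓
3 ≤ 6 ≤ 7 (triangle on l)  ✓
L = 2 + 5 + 6 = 13 (odd)  ✗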